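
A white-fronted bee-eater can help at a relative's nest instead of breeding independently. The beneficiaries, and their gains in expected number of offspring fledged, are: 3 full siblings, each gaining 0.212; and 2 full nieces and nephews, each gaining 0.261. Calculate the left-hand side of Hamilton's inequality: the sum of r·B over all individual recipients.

r to a full sibling = 0.5 (full sibs share both parents — two paths of length 2: r = 2·(1/2)^2 = 1/2).
r to a full niece or nephew = 1/4 (full aunt/uncle↔niece/nephew: two paths of length 3 through the shared grandparent pair: r = 2·(1/2)^3 = 1/4).
Summing one r·B term per recipient: 3·0.5·0.212 + 2·0.25·0.261 = 0.4485.

0.4485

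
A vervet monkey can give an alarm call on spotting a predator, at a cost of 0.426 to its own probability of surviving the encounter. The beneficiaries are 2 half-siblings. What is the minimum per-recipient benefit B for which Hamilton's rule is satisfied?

r to a half-sibling = 1/4 (half-sibs share one parent — one path of length 2: r = (1/2)^2 = 1/4).
Hamilton's rule with n recipients of equal r: n·r·B > C, so B > C/(n·r) = 0.426/(2·0.25) = 0.852.

0.852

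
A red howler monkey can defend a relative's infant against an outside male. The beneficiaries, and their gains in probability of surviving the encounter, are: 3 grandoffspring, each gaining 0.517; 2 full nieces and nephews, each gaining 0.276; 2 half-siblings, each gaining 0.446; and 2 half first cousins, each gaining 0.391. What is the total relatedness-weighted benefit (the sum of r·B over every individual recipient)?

r to a grandoffspring = 0.25 (two parent–offspring links: r = (1/2)^2 = 1/4).
r to a full niece or nephew = 0.25 (full aunt/uncle↔niece/nephew: two paths of length 3 through the shared grandparent pair: r = 2·(1/2)^3 = 1/4).
r to a half-sibling = 1/4 (half-sibs share one parent — one path of length 2: r = (1/2)^2 = 1/4).
r to a half first cousin = 0.0625 (half first cousins share one grandparent — one path of length 4: r = (1/2)^4 = 1/16).
Summing one r·B term per recipient: 3·0.25·0.517 + 2·0.25·0.276 + 2·0.25·0.446 + 2·0.0625·0.391 = 0.797625.

0.797625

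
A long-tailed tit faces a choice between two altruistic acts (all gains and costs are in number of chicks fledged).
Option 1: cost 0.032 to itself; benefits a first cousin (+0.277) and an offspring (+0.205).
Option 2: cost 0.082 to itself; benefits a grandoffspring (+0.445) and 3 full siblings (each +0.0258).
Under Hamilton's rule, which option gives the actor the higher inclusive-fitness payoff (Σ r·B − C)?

Option 1

Option 1: r to a first cousin = 0.125.
Option 1: r to an offspring = 0.5.
Option 1: Σ r·B − C = (1·0.125·0.277 + 1·0.5·0.205) − 0.032 = 0.105125.
Option 2: r to a grandoffspring = 0.25.
Option 2: r to a full sibling = 0.5.
Option 2: Σ r·B − C = (1·0.25·0.445 + 3·0.5·0.0258) − 0.082 = 0.06795.
Option 1 has the higher net inclusive-fitness payoff.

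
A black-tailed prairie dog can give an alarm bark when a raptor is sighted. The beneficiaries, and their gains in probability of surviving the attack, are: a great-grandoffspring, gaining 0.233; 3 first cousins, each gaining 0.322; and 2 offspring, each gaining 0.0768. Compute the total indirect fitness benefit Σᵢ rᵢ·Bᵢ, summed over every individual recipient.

0.226675

r to a great-grandoffspring = 1/8 (three parent–offspring links: r = (1/2)^3 = 1/8).
r to a first cousin = 1/8 (first cousins share one grandparent pair — two paths of length 4: r = 2·(1/2)^4 = 1/8).
r to an offspring = 1/2 (one parent–offspring link: r = (1/2)^1 = 1/2).
Summing one r·B term per recipient: 1·0.125·0.233 + 3·0.125·0.322 + 2·0.5·0.0768 = 0.226675.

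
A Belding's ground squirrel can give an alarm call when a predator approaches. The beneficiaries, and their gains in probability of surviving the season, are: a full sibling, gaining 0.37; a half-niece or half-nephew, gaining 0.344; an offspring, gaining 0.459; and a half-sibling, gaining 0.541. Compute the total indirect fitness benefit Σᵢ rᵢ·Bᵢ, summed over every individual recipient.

0.59275

r to a full sibling = 0.5 (full sibs share both parents — two paths of length 2: r = 2·(1/2)^2 = 1/2).
r to a half-niece or half-nephew = 1/8 (half-aunt/uncle↔niece/nephew: one path of length 3: r = (1/2)^3 = 1/8).
r to an offspring = 1/2 (one parent–offspring link: r = (1/2)^1 = 1/2).
r to a half-sibling = 0.25 (half-sibs share one parent — one path of length 2: r = (1/2)^2 = 1/4).
Summing one r·B term per recipient: 1·0.5·0.37 + 1·0.125·0.344 + 1·0.5·0.459 + 1·0.25·0.541 = 0.59275.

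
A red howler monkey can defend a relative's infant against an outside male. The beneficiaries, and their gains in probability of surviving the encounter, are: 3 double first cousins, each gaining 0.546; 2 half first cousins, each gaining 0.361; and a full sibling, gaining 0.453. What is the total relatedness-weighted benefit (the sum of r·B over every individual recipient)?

0.681125

r to a double first cousin = 1/4 (double first cousins share both grandparent pairs — four paths of length 4: r = 4·(1/2)^4 = 1/4).
r to a half first cousin = 0.0625 (half first cousins share one grandparent — one path of length 4: r = (1/2)^4 = 1/16).
r to a full sibling = 0.5 (full sibs share both parents — two paths of length 2: r = 2·(1/2)^2 = 1/2).
Summing one r·B term per recipient: 3·0.25·0.546 + 2·0.0625·0.361 + 1·0.5·0.453 = 0.681125.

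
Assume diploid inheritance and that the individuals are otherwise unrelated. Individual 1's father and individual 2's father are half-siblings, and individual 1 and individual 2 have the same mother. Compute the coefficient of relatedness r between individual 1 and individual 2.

0.3125

Wright's path rule: contributions from independent ancestry routes add.
Individual 1 and individual 2 are related in two ways: half first cousins through their fathers (r = 1/16) and half-sibs through their shared mother (r = 1/4).
r = 1/16 + 1/4 = 0.3125.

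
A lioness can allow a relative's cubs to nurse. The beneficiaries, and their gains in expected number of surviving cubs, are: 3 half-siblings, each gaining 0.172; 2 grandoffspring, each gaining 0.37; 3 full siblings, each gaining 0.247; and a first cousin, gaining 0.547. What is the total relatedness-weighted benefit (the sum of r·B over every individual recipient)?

0.752875

r to a half-sibling = 1/4 (half-sibs share one parent — one path of length 2: r = (1/2)^2 = 1/4).
r to a grandoffspring = 1/4 (two parent–offspring links: r = (1/2)^2 = 1/4).
r to a full sibling = 0.5 (full sibs share both parents — two paths of length 2: r = 2·(1/2)^2 = 1/2).
r to a first cousin = 0.125 (first cousins share one grandparent pair — two paths of length 4: r = 2·(1/2)^4 = 1/8).
Summing one r·B term per recipient: 3·0.25·0.172 + 2·0.25·0.37 + 3·0.5·0.247 + 1·0.125·0.547 = 0.752875.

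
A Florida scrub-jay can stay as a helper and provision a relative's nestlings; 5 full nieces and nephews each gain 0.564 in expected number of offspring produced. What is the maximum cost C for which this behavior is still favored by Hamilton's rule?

0.705

r to a full niece or nephew = 0.25 (full aunt/uncle↔niece/nephew: two paths of length 3 through the shared grandparent pair: r = 2·(1/2)^3 = 1/4).
Hamilton's rule: n·r·B > C, so the trait is favored while C < n·r·B = 5·0.25·0.564 = 0.705.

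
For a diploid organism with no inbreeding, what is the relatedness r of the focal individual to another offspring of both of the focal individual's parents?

Each parent–offspring link contributes a factor of 1/2, and independent paths through distinct common ancestors add.
Full sibs share both parents — two paths of length 2: r = 2·(1/2)^2 = 1/2.

0.5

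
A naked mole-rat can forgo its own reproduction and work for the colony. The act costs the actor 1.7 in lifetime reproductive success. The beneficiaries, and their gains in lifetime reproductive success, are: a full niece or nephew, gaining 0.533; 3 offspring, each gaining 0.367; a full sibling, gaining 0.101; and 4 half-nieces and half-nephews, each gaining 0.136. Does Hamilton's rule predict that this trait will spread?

Hamilton's rule: the trait is favored when the sum of r·B over every recipient exceeds the actor's cost C.
r to a full niece or nephew = 0.25 (full aunt/uncle↔niece/nephew: two paths of length 3 through the shared grandparent pair: r = 2·(1/2)^3 = 1/4).
r to an offspring = 1/2 (one parent–offspring link: r = (1/2)^1 = 1/2).
r to a full sibling = 0.5 (full sibs share both parents — two paths of length 2: r = 2·(1/2)^2 = 1/2).
r to a half-niece or half-nephew = 0.125 (half-aunt/uncle↔niece/nephew: one path of length 3: r = (1/2)^3 = 1/8).
Summing one r·B term per recipient: 1·0.25·0.533 + 3·0.5·0.367 + 1·0.5·0.101 + 4·0.125·0.136 = 0.80225.
0.80225 < 1.7: the indirect benefit is less than the cost.

No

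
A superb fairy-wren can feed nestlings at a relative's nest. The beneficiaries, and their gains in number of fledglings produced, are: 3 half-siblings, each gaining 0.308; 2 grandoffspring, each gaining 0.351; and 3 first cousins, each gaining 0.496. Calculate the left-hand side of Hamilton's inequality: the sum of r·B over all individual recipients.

r to a half-sibling = 1/4 (half-sibs share one parent — one path of length 2: r = (1/2)^2 = 1/4).
r to a grandoffspring = 0.25 (two parent–offspring links: r = (1/2)^2 = 1/4).
r to a first cousin = 1/8 (first cousins share one grandparent pair — two paths of length 4: r = 2·(1/2)^4 = 1/8).
Summing one r·B term per recipient: 3·0.25·0.308 + 2·0.25·0.351 + 3·0.125·0.496 = 0.5925.

0.5925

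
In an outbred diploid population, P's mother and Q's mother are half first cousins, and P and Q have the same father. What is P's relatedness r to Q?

Independent pedigree routes through distinct common ancestors add.
P and Q are related in two ways: half second cousins through their mothers (r = 1/64) and half-sibs through their shared father (r = 1/4).
r = 1/64 + 1/4 = 0.265625.

0.265625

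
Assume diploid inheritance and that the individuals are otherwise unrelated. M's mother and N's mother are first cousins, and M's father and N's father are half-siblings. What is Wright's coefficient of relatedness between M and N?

0.09375

Independent pedigree routes through distinct common ancestors add.
M and N are related in two ways: second cousins through their mothers (r = 1/32) and half first cousins through their fathers (r = 1/16).
r = 1/32 + 1/16 = 3/32 = 0.09375.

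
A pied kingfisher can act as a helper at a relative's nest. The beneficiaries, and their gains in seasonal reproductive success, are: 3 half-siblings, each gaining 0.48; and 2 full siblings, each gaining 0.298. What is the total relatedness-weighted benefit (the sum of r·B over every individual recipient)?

0.658

r to a half-sibling = 0.25 (half-sibs share one parent — one path of length 2: r = (1/2)^2 = 1/4).
r to a full sibling = 0.5 (full sibs share both parents — two paths of length 2: r = 2·(1/2)^2 = 1/2).
Summing one r·B term per recipient: 3·0.25·0.48 + 2·0.5·0.298 = 0.658.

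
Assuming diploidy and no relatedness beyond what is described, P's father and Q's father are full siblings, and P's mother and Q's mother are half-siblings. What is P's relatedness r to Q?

Relatedness sums over independent paths through distinct common ancestors.
P and Q are related in two ways: first cousins through their fathers (r = 1/8) and half first cousins through their mothers (r = 1/16).
r = 1/8 + 1/16 = 3/16 = 0.1875.

0.1875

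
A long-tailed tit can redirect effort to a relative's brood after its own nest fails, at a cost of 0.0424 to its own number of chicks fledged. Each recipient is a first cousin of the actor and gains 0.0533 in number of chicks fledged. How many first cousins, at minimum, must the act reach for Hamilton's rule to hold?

r to a first cousin = 1/8 (first cousins share one grandparent pair — two paths of length 4: r = 2·(1/2)^4 = 1/8).
Hamilton's rule: n·r·B > C  ⇒  n > C/(r·B) = 0.0424/(0.125·0.0533) = 6.364.
The smallest integer exceeding 6.364 is 7.

7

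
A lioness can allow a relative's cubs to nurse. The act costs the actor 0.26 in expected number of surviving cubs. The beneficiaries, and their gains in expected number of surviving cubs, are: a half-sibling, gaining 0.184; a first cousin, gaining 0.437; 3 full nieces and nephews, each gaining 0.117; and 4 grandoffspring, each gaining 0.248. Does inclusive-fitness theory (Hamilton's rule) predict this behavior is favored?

Hamilton's rule: the trait is favored when the sum of r·B over every recipient exceeds the actor's cost C.
r to a half-sibling = 0.25 (half-sibs share one parent — one path of length 2: r = (1/2)^2 = 1/4).
r to a first cousin = 0.125 (first cousins share one grandparent pair — two paths of length 4: r = 2·(1/2)^4 = 1/8).
r to a full niece or nephew = 0.25 (full aunt/uncle↔niece/nephew: two paths of length 3 through the shared grandparent pair: r = 2·(1/2)^3 = 1/4).
r to a grandoffspring = 0.25 (two parent–offspring links: r = (1/2)^2 = 1/4).
Summing one r·B term per recipient: 1·0.25·0.184 + 1·0.125·0.437 + 3·0.25·0.117 + 4·0.25·0.248 = 0.436375.
0.436375 > 0.26: the indirect benefit exceeds the cost.

Yes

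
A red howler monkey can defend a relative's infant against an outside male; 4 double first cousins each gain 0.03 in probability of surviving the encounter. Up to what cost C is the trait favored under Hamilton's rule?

0.03

r to a double first cousin = 1/4 (double first cousins share both grandparent pairs — four paths of length 4: r = 4·(1/2)^4 = 1/4).
Hamilton's rule: n·r·B > C, so the trait is favored while C < n·r·B = 4·0.25·0.03 = 0.03.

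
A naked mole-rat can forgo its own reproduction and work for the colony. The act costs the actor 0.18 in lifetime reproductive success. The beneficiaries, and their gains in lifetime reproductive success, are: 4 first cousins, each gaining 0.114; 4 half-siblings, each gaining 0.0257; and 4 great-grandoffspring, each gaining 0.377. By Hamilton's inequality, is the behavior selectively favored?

Hamilton's rule: the trait is favored when the sum of r·B over every recipient exceeds the actor's cost C.
r to a first cousin = 0.125 (first cousins share one grandparent pair — two paths of length 4: r = 2·(1/2)^4 = 1/8).
r to a half-sibling = 1/4 (half-sibs share one parent — one path of length 2: r = (1/2)^2 = 1/4).
r to a great-grandoffspring = 0.125 (three parent–offspring links: r = (1/2)^3 = 1/8).
Summing one r·B term per recipient: 4·0.125·0.114 + 4·0.25·0.0257 + 4·0.125·0.377 = 0.2712.
0.2712 > 0.18: the indirect benefit exceeds the cost.

Yes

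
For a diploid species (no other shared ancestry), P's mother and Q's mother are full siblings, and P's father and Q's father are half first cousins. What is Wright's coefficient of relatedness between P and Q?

Independent pedigree routes through distinct common ancestors add.
P and Q are related in two ways: first cousins through their mothers (r = 1/8) and half second cousins through their fathers (r = 1/64).
r = 1/8 + 1/64 = 9/64 = 0.140625.

0.140625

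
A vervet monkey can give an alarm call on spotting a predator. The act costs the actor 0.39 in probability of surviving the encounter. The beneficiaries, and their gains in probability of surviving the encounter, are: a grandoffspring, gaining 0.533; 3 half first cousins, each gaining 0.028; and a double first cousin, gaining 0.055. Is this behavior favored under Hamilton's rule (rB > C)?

Hamilton's rule: the trait is favored when the sum of r·B over every recipient exceeds the actor's cost C.
r to a grandoffspring = 1/4 (two parent–offspring links: r = (1/2)^2 = 1/4).
r to a half first cousin = 0.0625 (half first cousins share one grandparent — one path of length 4: r = (1/2)^4 = 1/16).
r to a double first cousin = 1/4 (double first cousins share both grandparent pairs — four paths of length 4: r = 4·(1/2)^4 = 1/4).
Summing one r·B term per recipient: 1·0.25·0.533 + 3·0.0625·0.028 + 1·0.25·0.055 = 0.15225.
0.15225 < 0.39: the indirect benefit is less than the cost.

No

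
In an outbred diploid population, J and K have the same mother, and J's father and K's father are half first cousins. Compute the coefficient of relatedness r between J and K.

0.265625

Relatedness sums over independent paths through distinct common ancestors.
J and K are related in two ways: half-sibs through their shared mother (r = 1/4) and half second cousins through their fathers (r = 1/64).
r = 1/4 + 1/64 = 17/64 = 0.265625.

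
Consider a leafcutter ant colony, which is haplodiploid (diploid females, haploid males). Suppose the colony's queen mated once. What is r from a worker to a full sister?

0.75

Haplodiploid full sisters inherit their father's entire haploid genome identically (contributing 1/2) and on average half of their mother's contribution (1/2 · 1/2 = 1/4); r = 1/2 + 1/4 = 3/4.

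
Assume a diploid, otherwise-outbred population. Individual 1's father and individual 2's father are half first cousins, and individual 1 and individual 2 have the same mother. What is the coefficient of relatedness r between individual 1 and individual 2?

Wright's path rule: contributions from independent ancestry routes add.
Individual 1 and individual 2 are related in two ways: half second cousins through their fathers (r = 1/64) and half-sibs through their shared mother (r = 1/4).
r = 1/64 + 1/4 = 0.265625.

0.265625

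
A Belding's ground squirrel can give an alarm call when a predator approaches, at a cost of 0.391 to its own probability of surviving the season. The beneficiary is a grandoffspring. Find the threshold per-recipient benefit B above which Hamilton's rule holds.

r to a grandoffspring = 0.25 (two parent–offspring links: r = (1/2)^2 = 1/4).
Hamilton's rule with n recipients of equal r: n·r·B > C, so B > C/(n·r) = 0.391/(1·0.25) = 1.564.

1.564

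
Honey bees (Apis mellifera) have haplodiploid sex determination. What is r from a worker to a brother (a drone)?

Her haploid brother carries none of their father's genes and a random half of their mother's genome; that half matches the maternal half of her own genome with probability 1/2: r = 1/2 · 1/2 = 1/4.

0.25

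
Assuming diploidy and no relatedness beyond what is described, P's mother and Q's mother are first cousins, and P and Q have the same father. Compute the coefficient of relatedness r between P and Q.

Independent pedigree routes through distinct common ancestors add.
P and Q are related in two ways: second cousins through their mothers (r = 1/32) and half-sibs through their shared father (r = 1/4).
r = 1/32 + 1/4 = 0.28125.

0.28125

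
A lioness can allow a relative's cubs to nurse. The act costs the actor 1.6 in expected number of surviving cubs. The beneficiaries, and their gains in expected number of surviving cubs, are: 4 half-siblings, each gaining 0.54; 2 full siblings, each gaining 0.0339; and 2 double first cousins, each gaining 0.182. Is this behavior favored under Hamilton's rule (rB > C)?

Hamilton's rule: the trait is favored when the sum of r·B over every recipient exceeds the actor's cost C.
r to a half-sibling = 0.25 (half-sibs share one parent — one path of length 2: r = (1/2)^2 = 1/4).
r to a full sibling = 0.5 (full sibs share both parents — two paths of length 2: r = 2·(1/2)^2 = 1/2).
r to a double first cousin = 0.25 (double first cousins share both grandparent pairs — four paths of length 4: r = 4·(1/2)^4 = 1/4).
Summing one r·B term per recipient: 4·0.25·0.54 + 2·0.5·0.0339 + 2·0.25·0.182 = 0.6649.
0.6649 < 1.6: the indirect benefit is less than the cost.

No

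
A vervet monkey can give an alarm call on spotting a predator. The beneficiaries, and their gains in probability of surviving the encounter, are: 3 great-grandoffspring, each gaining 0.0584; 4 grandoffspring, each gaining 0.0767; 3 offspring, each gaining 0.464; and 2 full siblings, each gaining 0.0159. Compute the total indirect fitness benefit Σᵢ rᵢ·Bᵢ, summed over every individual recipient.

0.8105

r to a great-grandoffspring = 0.125 (three parent–offspring links: r = (1/2)^3 = 1/8).
r to a grandoffspring = 0.25 (two parent–offspring links: r = (1/2)^2 = 1/4).
r to an offspring = 0.5 (one parent–offspring link: r = (1/2)^1 = 1/2).
r to a full sibling = 1/2 (full sibs share both parents — two paths of length 2: r = 2·(1/2)^2 = 1/2).
Summing one r·B term per recipient: 3·0.125·0.0584 + 4·0.25·0.0767 + 3·0.5·0.464 + 2·0.5·0.0159 = 0.8105.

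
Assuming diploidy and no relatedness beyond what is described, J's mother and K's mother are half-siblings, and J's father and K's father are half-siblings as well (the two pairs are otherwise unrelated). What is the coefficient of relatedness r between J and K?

Wright's path rule: contributions from independent ancestry routes add.
J and K are related in two ways: half first cousins through their mothers (r = 1/16) and half first cousins through their fathers (r = 1/16).
r = 1/16 + 1/16 = 0.125.

0.125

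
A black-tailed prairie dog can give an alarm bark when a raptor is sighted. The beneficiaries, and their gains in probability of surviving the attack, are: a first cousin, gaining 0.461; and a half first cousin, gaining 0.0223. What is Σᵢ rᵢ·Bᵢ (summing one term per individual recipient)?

r to a first cousin = 0.125 (first cousins share one grandparent pair — two paths of length 4: r = 2·(1/2)^4 = 1/8).
r to a half first cousin = 0.0625 (half first cousins share one grandparent — one path of length 4: r = (1/2)^4 = 1/16).
Summing one r·B term per recipient: 1·0.125·0.461 + 1·0.0625·0.0223 = 0.05901875.

0.05901875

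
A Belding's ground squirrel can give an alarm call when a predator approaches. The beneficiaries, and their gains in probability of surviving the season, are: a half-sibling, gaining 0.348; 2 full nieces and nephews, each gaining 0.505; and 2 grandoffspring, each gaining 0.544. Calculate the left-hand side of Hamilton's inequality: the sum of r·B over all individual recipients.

0.6115

r to a half-sibling = 1/4 (half-sibs share one parent — one path of length 2: r = (1/2)^2 = 1/4).
r to a full niece or nephew = 0.25 (full aunt/uncle↔niece/nephew: two paths of length 3 through the shared grandparent pair: r = 2·(1/2)^3 = 1/4).
r to a grandoffspring = 0.25 (two parent–offspring links: r = (1/2)^2 = 1/4).
Summing one r·B term per recipient: 1·0.25·0.348 + 2·0.25·0.505 + 2·0.25·0.544 = 0.6115.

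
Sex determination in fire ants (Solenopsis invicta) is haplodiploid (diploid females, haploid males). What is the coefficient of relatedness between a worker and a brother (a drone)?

0.25

Her haploid brother carries none of their father's genes and a random half of their mother's genome; that half matches the maternal half of her own genome with probability 1/2: r = 1/2 · 1/2 = 1/4.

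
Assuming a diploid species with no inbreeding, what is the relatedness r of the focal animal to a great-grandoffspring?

0.125

Each parent–offspring link contributes a factor of 1/2, and independent paths through distinct common ancestors add.
Three parent–offspring links: r = (1/2)^3 = 1/8.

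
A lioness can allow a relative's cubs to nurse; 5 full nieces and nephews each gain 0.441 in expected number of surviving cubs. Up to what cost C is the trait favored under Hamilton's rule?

r to a full niece or nephew = 0.25 (full aunt/uncle↔niece/nephew: two paths of length 3 through the shared grandparent pair: r = 2·(1/2)^3 = 1/4).
Hamilton's rule: n·r·B > C, so the trait is favored while C < n·r·B = 5·0.25·0.441 = 0.55125.

0.55125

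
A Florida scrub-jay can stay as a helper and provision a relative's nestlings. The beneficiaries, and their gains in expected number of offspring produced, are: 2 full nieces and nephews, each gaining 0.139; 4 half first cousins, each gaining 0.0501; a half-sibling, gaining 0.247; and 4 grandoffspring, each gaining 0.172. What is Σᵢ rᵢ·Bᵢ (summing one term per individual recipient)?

r to a full niece or nephew = 1/4 (full aunt/uncle↔niece/nephew: two paths of length 3 through the shared grandparent pair: r = 2·(1/2)^3 = 1/4).
r to a half first cousin = 1/16 (half first cousins share one grandparent — one path of length 4: r = (1/2)^4 = 1/16).
r to a half-sibling = 1/4 (half-sibs share one parent — one path of length 2: r = (1/2)^2 = 1/4).
r to a grandoffspring = 1/4 (two parent–offspring links: r = (1/2)^2 = 1/4).
Summing one r·B term per recipient: 2·0.25·0.139 + 4·0.0625·0.0501 + 1·0.25·0.247 + 4·0.25·0.172 = 0.315775.

0.315775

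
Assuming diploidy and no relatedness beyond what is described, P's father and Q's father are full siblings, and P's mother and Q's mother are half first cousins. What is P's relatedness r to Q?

0.140625

Wright's path rule: contributions from independent ancestry routes add.
P and Q are related in two ways: first cousins through their fathers (r = 1/8) and half second cousins through their mothers (r = 1/64).
r = 1/8 + 1/64 = 9/64 = 0.140625.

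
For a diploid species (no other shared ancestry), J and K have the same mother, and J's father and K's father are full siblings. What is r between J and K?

0.375

With two independent routes of shared ancestry, r is the sum of the two contributions.
J and K are related in two ways: half-sibs through their shared mother (r = 1/4) and first cousins through their fathers (r = 1/8).
r = 1/4 + 1/8 = 3/8 = 0.375.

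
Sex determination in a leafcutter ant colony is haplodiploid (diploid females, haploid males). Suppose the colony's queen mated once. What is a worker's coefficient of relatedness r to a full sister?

0.75

Haplodiploid full sisters inherit their father's entire haploid genome identically (contributing 1/2) and on average half of their mother's contribution (1/2 · 1/2 = 1/4); r = 1/2 + 1/4 = 3/4.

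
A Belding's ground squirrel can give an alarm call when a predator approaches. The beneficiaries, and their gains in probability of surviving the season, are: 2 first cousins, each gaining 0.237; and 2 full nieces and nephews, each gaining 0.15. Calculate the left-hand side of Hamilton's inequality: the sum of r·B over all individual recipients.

r to a first cousin = 1/8 (first cousins share one grandparent pair — two paths of length 4: r = 2·(1/2)^4 = 1/8).
r to a full niece or nephew = 0.25 (full aunt/uncle↔niece/nephew: two paths of length 3 through the shared grandparent pair: r = 2·(1/2)^3 = 1/4).
Summing one r·B term per recipient: 2·0.125·0.237 + 2·0.25·0.15 = 0.13425.

0.13425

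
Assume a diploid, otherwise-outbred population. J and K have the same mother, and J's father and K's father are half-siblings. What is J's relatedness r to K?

Wright's path rule: contributions from independent ancestry routes add.
J and K are related in two ways: half-sibs through their shared mother (r = 1/4) and half first cousins through their fathers (r = 1/16).
r = 1/4 + 1/16 = 5/16 = 0.3125.

0.3125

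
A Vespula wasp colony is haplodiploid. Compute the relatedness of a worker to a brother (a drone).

Her haploid brother carries none of their father's genes and a random half of their mother's genome; that half matches the maternal half of her own genome with probability 1/2: r = 1/2 · 1/2 = 1/4.

0.25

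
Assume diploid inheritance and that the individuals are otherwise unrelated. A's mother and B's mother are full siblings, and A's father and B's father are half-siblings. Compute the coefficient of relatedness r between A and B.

0.1875

With two independent routes of shared ancestry, r is the sum of the two contributions.
A and B are related in two ways: first cousins through their mothers (r = 1/8) and half first cousins through their fathers (r = 1/16).
r = 1/8 + 1/16 = 0.1875.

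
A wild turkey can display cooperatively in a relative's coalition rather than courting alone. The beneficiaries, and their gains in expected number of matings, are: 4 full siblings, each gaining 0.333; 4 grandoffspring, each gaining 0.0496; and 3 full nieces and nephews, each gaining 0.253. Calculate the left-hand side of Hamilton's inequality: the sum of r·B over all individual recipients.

0.90535

r to a full sibling = 1/2 (full sibs share both parents — two paths of length 2: r = 2·(1/2)^2 = 1/2).
r to a grandoffspring = 1/4 (two parent–offspring links: r = (1/2)^2 = 1/4).
r to a full niece or nephew = 0.25 (full aunt/uncle↔niece/nephew: two paths of length 3 through the shared grandparent pair: r = 2·(1/2)^3 = 1/4).
Summing one r·B term per recipient: 4·0.5·0.333 + 4·0.25·0.0496 + 3·0.25·0.253 = 0.90535.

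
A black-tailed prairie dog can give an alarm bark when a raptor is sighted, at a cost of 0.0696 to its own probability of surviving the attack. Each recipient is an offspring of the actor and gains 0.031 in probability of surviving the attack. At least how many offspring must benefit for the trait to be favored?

5

r to an offspring = 1/2 (one parent–offspring link: r = (1/2)^1 = 1/2).
Hamilton's rule: n·r·B > C  ⇒  n > C/(r·B) = 0.0696/(0.5·0.031) = 4.49.
The smallest integer exceeding 4.49 is 5.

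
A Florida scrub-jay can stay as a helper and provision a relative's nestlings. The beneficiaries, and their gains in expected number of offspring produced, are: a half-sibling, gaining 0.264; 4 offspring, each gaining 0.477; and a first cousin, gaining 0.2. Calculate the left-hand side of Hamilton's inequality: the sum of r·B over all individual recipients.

r to a half-sibling = 1/4 (half-sibs share one parent — one path of length 2: r = (1/2)^2 = 1/4).
r to an offspring = 1/2 (one parent–offspring link: r = (1/2)^1 = 1/2).
r to a first cousin = 0.125 (first cousins share one grandparent pair — two paths of length 4: r = 2·(1/2)^4 = 1/8).
Summing one r·B term per recipient: 1·0.25·0.264 + 4·0.5·0.477 + 1·0.125·0.2 = 1.045.

1.045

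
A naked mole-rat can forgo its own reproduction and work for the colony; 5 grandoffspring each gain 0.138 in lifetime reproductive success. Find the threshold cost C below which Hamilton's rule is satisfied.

0.1725

r to a grandoffspring = 0.25 (two parent–offspring links: r = (1/2)^2 = 1/4).
Hamilton's rule: n·r·B > C, so the trait is favored while C < n·r·B = 5·0.25·0.138 = 0.1725.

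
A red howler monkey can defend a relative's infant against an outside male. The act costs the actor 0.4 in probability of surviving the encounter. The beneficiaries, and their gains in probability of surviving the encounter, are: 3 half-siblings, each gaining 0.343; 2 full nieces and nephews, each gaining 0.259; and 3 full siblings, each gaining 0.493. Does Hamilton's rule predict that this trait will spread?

Yes

Hamilton's rule: the trait is favored when the sum of r·B over every recipient exceeds the actor's cost C.
r to a half-sibling = 1/4 (half-sibs share one parent — one path of length 2: r = (1/2)^2 = 1/4).
r to a full niece or nephew = 0.25 (full aunt/uncle↔niece/nephew: two paths of length 3 through the shared grandparent pair: r = 2·(1/2)^3 = 1/4).
r to a full sibling = 1/2 (full sibs share both parents — two paths of length 2: r = 2·(1/2)^2 = 1/2).
Summing one r·B term per recipient: 3·0.25·0.343 + 2·0.25·0.259 + 3·0.5·0.493 = 1.12625.
1.12625 > 0.4: the indirect benefit exceeds the cost.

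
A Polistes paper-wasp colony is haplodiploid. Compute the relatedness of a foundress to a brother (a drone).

Her haploid brother carries none of their father's genes and a random half of their mother's genome; that half matches the maternal half of her own genome with probability 1/2: r = 1/2 · 1/2 = 1/4.

0.25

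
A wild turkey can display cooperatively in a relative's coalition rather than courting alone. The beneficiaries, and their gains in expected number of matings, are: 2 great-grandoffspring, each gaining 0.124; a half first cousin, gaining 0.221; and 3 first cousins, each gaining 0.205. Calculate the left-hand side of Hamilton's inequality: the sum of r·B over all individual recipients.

r to a great-grandoffspring = 0.125 (three parent–offspring links: r = (1/2)^3 = 1/8).
r to a half first cousin = 1/16 (half first cousins share one grandparent — one path of length 4: r = (1/2)^4 = 1/16).
r to a first cousin = 0.125 (first cousins share one grandparent pair — two paths of length 4: r = 2·(1/2)^4 = 1/8).
Summing one r·B term per recipient: 2·0.125·0.124 + 1·0.0625·0.221 + 3·0.125·0.205 = 0.1216875.

0.1216875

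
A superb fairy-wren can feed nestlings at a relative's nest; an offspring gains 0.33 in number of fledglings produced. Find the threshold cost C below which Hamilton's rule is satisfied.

0.165

r to an offspring = 1/2 (one parent–offspring link: r = (1/2)^1 = 1/2).
Hamilton's rule: n·r·B > C, so the trait is favored while C < n·r·B = 1·0.5·0.33 = 0.165.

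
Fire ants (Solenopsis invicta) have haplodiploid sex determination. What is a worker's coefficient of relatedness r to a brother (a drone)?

Her haploid brother carries none of their father's genes and a random half of their mother's genome; that half matches the maternal half of her own genome with probability 1/2: r = 1/2 · 1/2 = 1/4.

0.25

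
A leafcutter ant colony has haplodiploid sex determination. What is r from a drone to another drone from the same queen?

Haploid brothers each carry a random half of the queen's diploid genome, so on average they share half: r = 1/2.

0.5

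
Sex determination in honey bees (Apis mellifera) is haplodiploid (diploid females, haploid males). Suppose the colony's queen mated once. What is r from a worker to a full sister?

0.75

Haplodiploid full sisters inherit their father's entire haploid genome identically (contributing 1/2) and on average half of their mother's contribution (1/2 · 1/2 = 1/4); r = 1/2 + 1/4 = 3/4.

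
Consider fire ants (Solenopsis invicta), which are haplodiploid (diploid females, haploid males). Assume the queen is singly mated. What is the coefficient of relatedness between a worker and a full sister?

0.75

Haplodiploid full sisters inherit their father's entire haploid genome identically (contributing 1/2) and on average half of their mother's contribution (1/2 · 1/2 = 1/4); r = 1/2 + 1/4 = 3/4.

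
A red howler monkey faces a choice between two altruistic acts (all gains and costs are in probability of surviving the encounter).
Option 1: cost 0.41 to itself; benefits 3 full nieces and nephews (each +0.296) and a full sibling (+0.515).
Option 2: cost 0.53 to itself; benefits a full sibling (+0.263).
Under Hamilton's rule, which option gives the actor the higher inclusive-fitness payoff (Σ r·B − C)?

Option 1

Option 1: r to a full niece or nephew = 0.25.
Option 1: r to a full sibling = 0.5.
Option 1: Σ r·B − C = (3·0.25·0.296 + 1·0.5·0.515) − 0.41 = 0.0695.
Option 2: r to a full sibling = 0.5.
Option 2: Σ r·B − C = (1·0.5·0.263) − 0.53 = -0.3985.
Option 1 has the higher net inclusive-fitness payoff.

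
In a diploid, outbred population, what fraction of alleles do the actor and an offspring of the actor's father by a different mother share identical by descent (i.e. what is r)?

Each parent–offspring link contributes a factor of 1/2, and independent paths through distinct common ancestors add.
Half-sibs share one parent — one path of length 2: r = (1/2)^2 = 1/4.

0.25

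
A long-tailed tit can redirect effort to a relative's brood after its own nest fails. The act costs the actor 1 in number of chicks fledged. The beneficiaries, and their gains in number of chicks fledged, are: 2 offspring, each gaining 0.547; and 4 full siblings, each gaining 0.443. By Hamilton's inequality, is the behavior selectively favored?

Yes

Hamilton's rule: the trait is favored when the sum of r·B over every recipient exceeds the actor's cost C.
r to an offspring = 1/2 (one parent–offspring link: r = (1/2)^1 = 1/2).
r to a full sibling = 0.5 (full sibs share both parents — two paths of length 2: r = 2·(1/2)^2 = 1/2).
Summing one r·B term per recipient: 2·0.5·0.547 + 4·0.5·0.443 = 1.433.
1.433 > 1: the indirect benefit exceeds the cost.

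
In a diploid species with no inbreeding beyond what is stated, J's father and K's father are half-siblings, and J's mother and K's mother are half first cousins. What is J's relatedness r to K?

Relatedness sums over independent paths through distinct common ancestors.
J and K are related in two ways: half first cousins through their fathers (r = 1/16) and half second cousins through their mothers (r = 1/64).
r = 1/16 + 1/64 = 0.078125.

0.078125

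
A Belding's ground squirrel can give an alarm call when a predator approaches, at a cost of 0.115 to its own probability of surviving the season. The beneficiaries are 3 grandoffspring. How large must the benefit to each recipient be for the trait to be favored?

0.1533

r to a grandoffspring = 0.25 (two parent–offspring links: r = (1/2)^2 = 1/4).
Hamilton's rule with n recipients of equal r: n·r·B > C, so B > C/(n·r) = 0.115/(3·0.25) = 0.1533.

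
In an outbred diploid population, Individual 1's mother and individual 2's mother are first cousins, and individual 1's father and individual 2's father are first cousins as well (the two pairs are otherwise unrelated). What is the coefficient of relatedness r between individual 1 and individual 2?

Wright's path rule: contributions from independent ancestry routes add.
Individual 1 and individual 2 are related in two ways: second cousins through their mothers (r = 1/32) and second cousins through their fathers (r = 1/32).
r = 1/32 + 1/32 = 1/16 = 0.0625.

0.0625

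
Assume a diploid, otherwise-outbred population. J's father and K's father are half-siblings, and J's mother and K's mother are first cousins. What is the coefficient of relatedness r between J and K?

0.09375

Relatedness sums over independent paths through distinct common ancestors.
J and K are related in two ways: half first cousins through their fathers (r = 1/16) and second cousins through their mothers (r = 1/32).
r = 1/16 + 1/32 = 0.09375.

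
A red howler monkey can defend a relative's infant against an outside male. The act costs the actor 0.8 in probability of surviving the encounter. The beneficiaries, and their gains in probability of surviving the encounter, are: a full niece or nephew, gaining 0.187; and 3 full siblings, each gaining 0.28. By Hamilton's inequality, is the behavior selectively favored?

Hamilton's rule: the trait is favored when the sum of r·B over every recipient exceeds the actor's cost C.
r to a full niece or nephew = 0.25 (full aunt/uncle↔niece/nephew: two paths of length 3 through the shared grandparent pair: r = 2·(1/2)^3 = 1/4).
r to a full sibling = 0.5 (full sibs share both parents — two paths of length 2: r = 2·(1/2)^2 = 1/2).
Summing one r·B term per recipient: 1·0.25·0.187 + 3·0.5·0.28 = 0.46675.
0.46675 < 0.8: the indirect benefit is less than the cost.

No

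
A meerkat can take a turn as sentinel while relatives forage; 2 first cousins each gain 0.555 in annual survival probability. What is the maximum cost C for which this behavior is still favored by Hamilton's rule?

r to a first cousin = 0.125 (first cousins share one grandparent pair — two paths of length 4: r = 2·(1/2)^4 = 1/8).
Hamilton's rule: n·r·B > C, so the trait is favored while C < n·r·B = 2·0.125·0.555 = 0.13875.

0.13875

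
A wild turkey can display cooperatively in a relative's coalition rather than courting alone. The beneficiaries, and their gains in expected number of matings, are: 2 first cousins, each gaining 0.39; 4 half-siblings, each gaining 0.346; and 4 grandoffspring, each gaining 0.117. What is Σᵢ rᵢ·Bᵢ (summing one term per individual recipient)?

0.5605

r to a first cousin = 0.125 (first cousins share one grandparent pair — two paths of length 4: r = 2·(1/2)^4 = 1/8).
r to a half-sibling = 0.25 (half-sibs share one parent — one path of length 2: r = (1/2)^2 = 1/4).
r to a grandoffspring = 1/4 (two parent–offspring links: r = (1/2)^2 = 1/4).
Summing one r·B term per recipient: 2·0.125·0.39 + 4·0.25·0.346 + 4·0.25·0.117 = 0.5605.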